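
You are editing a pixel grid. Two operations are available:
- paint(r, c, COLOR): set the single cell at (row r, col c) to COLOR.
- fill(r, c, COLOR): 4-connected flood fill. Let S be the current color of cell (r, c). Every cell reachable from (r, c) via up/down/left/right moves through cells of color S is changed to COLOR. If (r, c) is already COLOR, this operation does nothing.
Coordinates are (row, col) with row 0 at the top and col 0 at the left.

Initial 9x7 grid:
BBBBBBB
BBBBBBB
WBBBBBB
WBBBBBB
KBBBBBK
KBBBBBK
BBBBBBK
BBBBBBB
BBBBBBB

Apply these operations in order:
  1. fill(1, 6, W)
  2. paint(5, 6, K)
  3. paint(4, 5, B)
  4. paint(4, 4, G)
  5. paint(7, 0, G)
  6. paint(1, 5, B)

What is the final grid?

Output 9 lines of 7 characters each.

After op 1 fill(1,6,W) [56 cells changed]:
WWWWWWW
WWWWWWW
WWWWWWW
WWWWWWW
KWWWWWK
KWWWWWK
WWWWWWK
WWWWWWW
WWWWWWW
After op 2 paint(5,6,K):
WWWWWWW
WWWWWWW
WWWWWWW
WWWWWWW
KWWWWWK
KWWWWWK
WWWWWWK
WWWWWWW
WWWWWWW
After op 3 paint(4,5,B):
WWWWWWW
WWWWWWW
WWWWWWW
WWWWWWW
KWWWWBK
KWWWWWK
WWWWWWK
WWWWWWW
WWWWWWW
After op 4 paint(4,4,G):
WWWWWWW
WWWWWWW
WWWWWWW
WWWWWWW
KWWWGBK
KWWWWWK
WWWWWWK
WWWWWWW
WWWWWWW
After op 5 paint(7,0,G):
WWWWWWW
WWWWWWW
WWWWWWW
WWWWWWW
KWWWGBK
KWWWWWK
WWWWWWK
GWWWWWW
WWWWWWW
After op 6 paint(1,5,B):
WWWWWWW
WWWWWBW
WWWWWWW
WWWWWWW
KWWWGBK
KWWWWWK
WWWWWWK
GWWWWWW
WWWWWWW

Answer: WWWWWWW
WWWWWBW
WWWWWWW
WWWWWWW
KWWWGBK
KWWWWWK
WWWWWWK
GWWWWWW
WWWWWWW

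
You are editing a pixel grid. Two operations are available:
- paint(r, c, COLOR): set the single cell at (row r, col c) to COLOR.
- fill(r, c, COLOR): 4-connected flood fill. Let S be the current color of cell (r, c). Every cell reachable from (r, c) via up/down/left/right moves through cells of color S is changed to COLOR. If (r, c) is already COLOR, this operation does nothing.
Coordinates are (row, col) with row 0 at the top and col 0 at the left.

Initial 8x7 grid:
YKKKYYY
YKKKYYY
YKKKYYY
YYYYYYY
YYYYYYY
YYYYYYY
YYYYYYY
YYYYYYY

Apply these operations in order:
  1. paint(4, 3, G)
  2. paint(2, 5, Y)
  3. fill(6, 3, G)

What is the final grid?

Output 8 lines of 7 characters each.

After op 1 paint(4,3,G):
YKKKYYY
YKKKYYY
YKKKYYY
YYYYYYY
YYYGYYY
YYYYYYY
YYYYYYY
YYYYYYY
After op 2 paint(2,5,Y):
YKKKYYY
YKKKYYY
YKKKYYY
YYYYYYY
YYYGYYY
YYYYYYY
YYYYYYY
YYYYYYY
After op 3 fill(6,3,G) [46 cells changed]:
GKKKGGG
GKKKGGG
GKKKGGG
GGGGGGG
GGGGGGG
GGGGGGG
GGGGGGG
GGGGGGG

Answer: GKKKGGG
GKKKGGG
GKKKGGG
GGGGGGG
GGGGGGG
GGGGGGG
GGGGGGG
GGGGGGG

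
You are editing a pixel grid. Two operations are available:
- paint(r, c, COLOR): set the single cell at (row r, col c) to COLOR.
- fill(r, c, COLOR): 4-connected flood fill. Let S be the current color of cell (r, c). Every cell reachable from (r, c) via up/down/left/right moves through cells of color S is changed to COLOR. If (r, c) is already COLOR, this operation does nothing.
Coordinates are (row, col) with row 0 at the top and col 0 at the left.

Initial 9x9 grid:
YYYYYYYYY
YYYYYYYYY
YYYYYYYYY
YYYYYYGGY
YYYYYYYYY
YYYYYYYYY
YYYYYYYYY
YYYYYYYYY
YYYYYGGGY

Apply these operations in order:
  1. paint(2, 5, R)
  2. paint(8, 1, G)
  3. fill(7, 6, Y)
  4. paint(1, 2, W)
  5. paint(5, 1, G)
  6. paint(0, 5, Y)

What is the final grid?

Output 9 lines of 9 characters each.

Answer: YYYYYYYYY
YYWYYYYYY
YYYYYRYYY
YYYYYYGGY
YYYYYYYYY
YGYYYYYYY
YYYYYYYYY
YYYYYYYYY
YGYYYGGGY

Derivation:
After op 1 paint(2,5,R):
YYYYYYYYY
YYYYYYYYY
YYYYYRYYY
YYYYYYGGY
YYYYYYYYY
YYYYYYYYY
YYYYYYYYY
YYYYYYYYY
YYYYYGGGY
After op 2 paint(8,1,G):
YYYYYYYYY
YYYYYYYYY
YYYYYRYYY
YYYYYYGGY
YYYYYYYYY
YYYYYYYYY
YYYYYYYYY
YYYYYYYYY
YGYYYGGGY
After op 3 fill(7,6,Y) [0 cells changed]:
YYYYYYYYY
YYYYYYYYY
YYYYYRYYY
YYYYYYGGY
YYYYYYYYY
YYYYYYYYY
YYYYYYYYY
YYYYYYYYY
YGYYYGGGY
After op 4 paint(1,2,W):
YYYYYYYYY
YYWYYYYYY
YYYYYRYYY
YYYYYYGGY
YYYYYYYYY
YYYYYYYYY
YYYYYYYYY
YYYYYYYYY
YGYYYGGGY
After op 5 paint(5,1,G):
YYYYYYYYY
YYWYYYYYY
YYYYYRYYY
YYYYYYGGY
YYYYYYYYY
YGYYYYYYY
YYYYYYYYY
YYYYYYYYY
YGYYYGGGY
After op 6 paint(0,5,Y):
YYYYYYYYY
YYWYYYYYY
YYYYYRYYY
YYYYYYGGY
YYYYYYYYY
YGYYYYYYY
YYYYYYYYY
YYYYYYYYY
YGYYYGGGY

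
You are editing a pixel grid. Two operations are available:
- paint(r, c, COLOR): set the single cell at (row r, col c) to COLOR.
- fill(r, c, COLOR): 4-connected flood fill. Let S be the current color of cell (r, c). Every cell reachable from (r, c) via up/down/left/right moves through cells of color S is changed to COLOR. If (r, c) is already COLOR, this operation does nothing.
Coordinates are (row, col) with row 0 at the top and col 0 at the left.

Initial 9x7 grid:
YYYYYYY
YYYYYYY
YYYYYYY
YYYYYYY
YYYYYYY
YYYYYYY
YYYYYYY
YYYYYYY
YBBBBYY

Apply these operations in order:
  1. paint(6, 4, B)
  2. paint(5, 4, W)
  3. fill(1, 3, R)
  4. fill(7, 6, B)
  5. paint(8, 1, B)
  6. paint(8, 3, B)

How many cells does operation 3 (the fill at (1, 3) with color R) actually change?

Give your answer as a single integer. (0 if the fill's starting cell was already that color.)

After op 1 paint(6,4,B):
YYYYYYY
YYYYYYY
YYYYYYY
YYYYYYY
YYYYYYY
YYYYYYY
YYYYBYY
YYYYYYY
YBBBBYY
After op 2 paint(5,4,W):
YYYYYYY
YYYYYYY
YYYYYYY
YYYYYYY
YYYYYYY
YYYYWYY
YYYYBYY
YYYYYYY
YBBBBYY
After op 3 fill(1,3,R) [57 cells changed]:
RRRRRRR
RRRRRRR
RRRRRRR
RRRRRRR
RRRRRRR
RRRRWRR
RRRRBRR
RRRRRRR
RBBBBRR

Answer: 57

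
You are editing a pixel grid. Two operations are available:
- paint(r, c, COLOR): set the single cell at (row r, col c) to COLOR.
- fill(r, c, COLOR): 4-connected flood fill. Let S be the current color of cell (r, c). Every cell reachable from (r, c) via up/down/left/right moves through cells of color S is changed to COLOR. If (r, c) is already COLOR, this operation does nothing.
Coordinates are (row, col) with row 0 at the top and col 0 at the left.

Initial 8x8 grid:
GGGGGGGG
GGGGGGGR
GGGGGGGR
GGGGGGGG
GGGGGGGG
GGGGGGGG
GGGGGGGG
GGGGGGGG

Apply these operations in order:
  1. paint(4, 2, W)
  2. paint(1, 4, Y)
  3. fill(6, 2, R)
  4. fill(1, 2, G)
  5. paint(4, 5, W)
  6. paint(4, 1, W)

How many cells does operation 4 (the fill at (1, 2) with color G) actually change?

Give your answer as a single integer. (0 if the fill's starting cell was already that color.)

Answer: 62

Derivation:
After op 1 paint(4,2,W):
GGGGGGGG
GGGGGGGR
GGGGGGGR
GGGGGGGG
GGWGGGGG
GGGGGGGG
GGGGGGGG
GGGGGGGG
After op 2 paint(1,4,Y):
GGGGGGGG
GGGGYGGR
GGGGGGGR
GGGGGGGG
GGWGGGGG
GGGGGGGG
GGGGGGGG
GGGGGGGG
After op 3 fill(6,2,R) [60 cells changed]:
RRRRRRRR
RRRRYRRR
RRRRRRRR
RRRRRRRR
RRWRRRRR
RRRRRRRR
RRRRRRRR
RRRRRRRR
After op 4 fill(1,2,G) [62 cells changed]:
GGGGGGGG
GGGGYGGG
GGGGGGGG
GGGGGGGG
GGWGGGGG
GGGGGGGG
GGGGGGGG
GGGGGGGG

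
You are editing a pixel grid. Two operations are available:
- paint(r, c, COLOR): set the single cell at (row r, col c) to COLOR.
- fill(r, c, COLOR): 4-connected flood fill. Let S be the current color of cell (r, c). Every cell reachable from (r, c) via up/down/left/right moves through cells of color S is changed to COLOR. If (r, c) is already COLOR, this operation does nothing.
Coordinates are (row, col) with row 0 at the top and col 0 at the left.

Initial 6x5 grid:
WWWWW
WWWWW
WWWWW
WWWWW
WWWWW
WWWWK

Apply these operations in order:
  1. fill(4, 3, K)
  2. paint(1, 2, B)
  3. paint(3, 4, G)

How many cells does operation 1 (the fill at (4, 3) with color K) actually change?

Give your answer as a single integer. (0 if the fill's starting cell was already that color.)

Answer: 29

Derivation:
After op 1 fill(4,3,K) [29 cells changed]:
KKKKK
KKKKK
KKKKK
KKKKK
KKKKK
KKKKK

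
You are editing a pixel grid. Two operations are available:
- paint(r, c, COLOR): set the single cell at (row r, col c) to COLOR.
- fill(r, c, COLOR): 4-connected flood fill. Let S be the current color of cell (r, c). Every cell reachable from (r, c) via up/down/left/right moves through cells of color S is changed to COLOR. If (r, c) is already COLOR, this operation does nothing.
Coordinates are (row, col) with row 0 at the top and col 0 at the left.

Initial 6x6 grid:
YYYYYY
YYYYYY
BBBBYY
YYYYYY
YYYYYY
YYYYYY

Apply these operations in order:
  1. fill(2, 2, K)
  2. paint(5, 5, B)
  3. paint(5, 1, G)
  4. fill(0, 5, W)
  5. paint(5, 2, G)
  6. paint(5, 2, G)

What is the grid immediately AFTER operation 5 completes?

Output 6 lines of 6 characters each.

After op 1 fill(2,2,K) [4 cells changed]:
YYYYYY
YYYYYY
KKKKYY
YYYYYY
YYYYYY
YYYYYY
After op 2 paint(5,5,B):
YYYYYY
YYYYYY
KKKKYY
YYYYYY
YYYYYY
YYYYYB
After op 3 paint(5,1,G):
YYYYYY
YYYYYY
KKKKYY
YYYYYY
YYYYYY
YGYYYB
After op 4 fill(0,5,W) [30 cells changed]:
WWWWWW
WWWWWW
KKKKWW
WWWWWW
WWWWWW
WGWWWB
After op 5 paint(5,2,G):
WWWWWW
WWWWWW
KKKKWW
WWWWWW
WWWWWW
WGGWWB

Answer: WWWWWW
WWWWWW
KKKKWW
WWWWWW
WWWWWW
WGGWWB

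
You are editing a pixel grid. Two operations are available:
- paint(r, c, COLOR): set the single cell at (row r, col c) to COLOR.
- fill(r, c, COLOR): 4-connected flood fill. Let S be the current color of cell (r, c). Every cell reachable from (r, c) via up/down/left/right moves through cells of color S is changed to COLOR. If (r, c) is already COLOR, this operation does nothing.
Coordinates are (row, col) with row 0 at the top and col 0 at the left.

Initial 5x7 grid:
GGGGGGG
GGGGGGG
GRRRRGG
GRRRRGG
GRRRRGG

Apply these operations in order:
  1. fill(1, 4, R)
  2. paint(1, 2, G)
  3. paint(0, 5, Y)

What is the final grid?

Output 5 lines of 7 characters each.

After op 1 fill(1,4,R) [23 cells changed]:
RRRRRRR
RRRRRRR
RRRRRRR
RRRRRRR
RRRRRRR
After op 2 paint(1,2,G):
RRRRRRR
RRGRRRR
RRRRRRR
RRRRRRR
RRRRRRR
After op 3 paint(0,5,Y):
RRRRRYR
RRGRRRR
RRRRRRR
RRRRRRR
RRRRRRR

Answer: RRRRRYR
RRGRRRR
RRRRRRR
RRRRRRR
RRRRRRR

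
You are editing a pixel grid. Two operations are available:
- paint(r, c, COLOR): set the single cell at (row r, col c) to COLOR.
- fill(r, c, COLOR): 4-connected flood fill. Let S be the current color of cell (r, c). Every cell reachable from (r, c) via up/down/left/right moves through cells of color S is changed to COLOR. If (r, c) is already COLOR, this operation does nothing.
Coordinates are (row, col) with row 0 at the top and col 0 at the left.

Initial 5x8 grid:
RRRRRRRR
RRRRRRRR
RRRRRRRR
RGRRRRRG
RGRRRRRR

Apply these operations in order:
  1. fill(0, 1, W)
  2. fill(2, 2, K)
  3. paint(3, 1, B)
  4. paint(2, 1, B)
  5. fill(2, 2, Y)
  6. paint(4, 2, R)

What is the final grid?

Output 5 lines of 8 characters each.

After op 1 fill(0,1,W) [37 cells changed]:
WWWWWWWW
WWWWWWWW
WWWWWWWW
WGWWWWWG
WGWWWWWW
After op 2 fill(2,2,K) [37 cells changed]:
KKKKKKKK
KKKKKKKK
KKKKKKKK
KGKKKKKG
KGKKKKKK
After op 3 paint(3,1,B):
KKKKKKKK
KKKKKKKK
KKKKKKKK
KBKKKKKG
KGKKKKKK
After op 4 paint(2,1,B):
KKKKKKKK
KKKKKKKK
KBKKKKKK
KBKKKKKG
KGKKKKKK
After op 5 fill(2,2,Y) [36 cells changed]:
YYYYYYYY
YYYYYYYY
YBYYYYYY
YBYYYYYG
YGYYYYYY
After op 6 paint(4,2,R):
YYYYYYYY
YYYYYYYY
YBYYYYYY
YBYYYYYG
YGRYYYYY

Answer: YYYYYYYY
YYYYYYYY
YBYYYYYY
YBYYYYYG
YGRYYYYY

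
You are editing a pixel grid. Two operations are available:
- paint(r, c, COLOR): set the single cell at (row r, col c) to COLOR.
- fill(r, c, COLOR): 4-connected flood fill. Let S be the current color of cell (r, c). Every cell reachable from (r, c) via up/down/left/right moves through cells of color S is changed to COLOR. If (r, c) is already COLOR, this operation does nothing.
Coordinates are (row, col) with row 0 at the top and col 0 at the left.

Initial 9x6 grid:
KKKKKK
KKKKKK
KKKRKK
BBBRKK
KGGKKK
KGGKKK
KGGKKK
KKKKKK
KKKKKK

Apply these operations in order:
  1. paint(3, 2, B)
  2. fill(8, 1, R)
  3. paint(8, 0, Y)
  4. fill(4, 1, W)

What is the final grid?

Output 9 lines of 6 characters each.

After op 1 paint(3,2,B):
KKKKKK
KKKKKK
KKKRKK
BBBRKK
KGGKKK
KGGKKK
KGGKKK
KKKKKK
KKKKKK
After op 2 fill(8,1,R) [43 cells changed]:
RRRRRR
RRRRRR
RRRRRR
BBBRRR
RGGRRR
RGGRRR
RGGRRR
RRRRRR
RRRRRR
After op 3 paint(8,0,Y):
RRRRRR
RRRRRR
RRRRRR
BBBRRR
RGGRRR
RGGRRR
RGGRRR
RRRRRR
YRRRRR
After op 4 fill(4,1,W) [6 cells changed]:
RRRRRR
RRRRRR
RRRRRR
BBBRRR
RWWRRR
RWWRRR
RWWRRR
RRRRRR
YRRRRR

Answer: RRRRRR
RRRRRR
RRRRRR
BBBRRR
RWWRRR
RWWRRR
RWWRRR
RRRRRR
YRRRRR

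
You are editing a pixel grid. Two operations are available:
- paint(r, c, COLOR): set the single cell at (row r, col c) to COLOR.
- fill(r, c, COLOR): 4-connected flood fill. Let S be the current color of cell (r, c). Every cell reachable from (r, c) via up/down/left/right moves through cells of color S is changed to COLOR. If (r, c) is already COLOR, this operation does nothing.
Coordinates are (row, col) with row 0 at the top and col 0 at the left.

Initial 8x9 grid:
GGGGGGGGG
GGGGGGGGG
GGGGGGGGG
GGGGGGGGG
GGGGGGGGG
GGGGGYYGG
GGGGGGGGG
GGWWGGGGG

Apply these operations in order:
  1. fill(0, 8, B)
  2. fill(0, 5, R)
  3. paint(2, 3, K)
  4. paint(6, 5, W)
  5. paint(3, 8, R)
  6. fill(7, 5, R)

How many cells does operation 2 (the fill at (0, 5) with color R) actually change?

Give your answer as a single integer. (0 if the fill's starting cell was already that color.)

Answer: 68

Derivation:
After op 1 fill(0,8,B) [68 cells changed]:
BBBBBBBBB
BBBBBBBBB
BBBBBBBBB
BBBBBBBBB
BBBBBBBBB
BBBBBYYBB
BBBBBBBBB
BBWWBBBBB
After op 2 fill(0,5,R) [68 cells changed]:
RRRRRRRRR
RRRRRRRRR
RRRRRRRRR
RRRRRRRRR
RRRRRRRRR
RRRRRYYRR
RRRRRRRRR
RRWWRRRRR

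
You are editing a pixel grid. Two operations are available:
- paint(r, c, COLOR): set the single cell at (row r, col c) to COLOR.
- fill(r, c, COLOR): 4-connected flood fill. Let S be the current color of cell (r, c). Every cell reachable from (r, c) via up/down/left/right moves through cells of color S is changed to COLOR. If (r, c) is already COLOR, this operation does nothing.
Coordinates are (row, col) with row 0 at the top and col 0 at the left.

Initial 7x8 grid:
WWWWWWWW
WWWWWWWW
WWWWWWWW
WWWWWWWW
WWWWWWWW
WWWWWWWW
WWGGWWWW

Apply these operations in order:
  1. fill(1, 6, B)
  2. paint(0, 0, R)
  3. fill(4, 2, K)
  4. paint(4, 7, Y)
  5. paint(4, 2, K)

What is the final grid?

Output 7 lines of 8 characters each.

After op 1 fill(1,6,B) [54 cells changed]:
BBBBBBBB
BBBBBBBB
BBBBBBBB
BBBBBBBB
BBBBBBBB
BBBBBBBB
BBGGBBBB
After op 2 paint(0,0,R):
RBBBBBBB
BBBBBBBB
BBBBBBBB
BBBBBBBB
BBBBBBBB
BBBBBBBB
BBGGBBBB
After op 3 fill(4,2,K) [53 cells changed]:
RKKKKKKK
KKKKKKKK
KKKKKKKK
KKKKKKKK
KKKKKKKK
KKKKKKKK
KKGGKKKK
After op 4 paint(4,7,Y):
RKKKKKKK
KKKKKKKK
KKKKKKKK
KKKKKKKK
KKKKKKKY
KKKKKKKK
KKGGKKKK
After op 5 paint(4,2,K):
RKKKKKKK
KKKKKKKK
KKKKKKKK
KKKKKKKK
KKKKKKKY
KKKKKKKK
KKGGKKKK

Answer: RKKKKKKK
KKKKKKKK
KKKKKKKK
KKKKKKKK
KKKKKKKY
KKKKKKKK
KKGGKKKK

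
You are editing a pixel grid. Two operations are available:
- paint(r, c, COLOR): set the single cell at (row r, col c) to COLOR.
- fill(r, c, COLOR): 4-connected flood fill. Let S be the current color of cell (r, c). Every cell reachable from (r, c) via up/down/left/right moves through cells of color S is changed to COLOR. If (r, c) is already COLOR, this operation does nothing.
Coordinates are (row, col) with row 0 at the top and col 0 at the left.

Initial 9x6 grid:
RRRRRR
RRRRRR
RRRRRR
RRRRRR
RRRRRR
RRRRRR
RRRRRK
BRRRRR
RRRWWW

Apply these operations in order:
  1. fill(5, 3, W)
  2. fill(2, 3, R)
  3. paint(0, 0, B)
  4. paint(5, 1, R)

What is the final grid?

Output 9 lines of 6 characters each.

After op 1 fill(5,3,W) [49 cells changed]:
WWWWWW
WWWWWW
WWWWWW
WWWWWW
WWWWWW
WWWWWW
WWWWWK
BWWWWW
WWWWWW
After op 2 fill(2,3,R) [52 cells changed]:
RRRRRR
RRRRRR
RRRRRR
RRRRRR
RRRRRR
RRRRRR
RRRRRK
BRRRRR
RRRRRR
After op 3 paint(0,0,B):
BRRRRR
RRRRRR
RRRRRR
RRRRRR
RRRRRR
RRRRRR
RRRRRK
BRRRRR
RRRRRR
After op 4 paint(5,1,R):
BRRRRR
RRRRRR
RRRRRR
RRRRRR
RRRRRR
RRRRRR
RRRRRK
BRRRRR
RRRRRR

Answer: BRRRRR
RRRRRR
RRRRRR
RRRRRR
RRRRRR
RRRRRR
RRRRRK
BRRRRR
RRRRRR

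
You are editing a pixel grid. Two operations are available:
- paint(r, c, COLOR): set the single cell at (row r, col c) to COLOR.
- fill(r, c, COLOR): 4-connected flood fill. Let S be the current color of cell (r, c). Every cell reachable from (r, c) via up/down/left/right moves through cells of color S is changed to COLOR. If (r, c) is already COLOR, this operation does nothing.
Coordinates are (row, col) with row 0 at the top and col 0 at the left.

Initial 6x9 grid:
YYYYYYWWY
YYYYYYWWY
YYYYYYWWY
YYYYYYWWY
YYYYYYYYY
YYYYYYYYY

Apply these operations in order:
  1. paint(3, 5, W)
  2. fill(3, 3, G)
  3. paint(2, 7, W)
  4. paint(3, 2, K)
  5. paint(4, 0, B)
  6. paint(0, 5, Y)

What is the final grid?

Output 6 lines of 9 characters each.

After op 1 paint(3,5,W):
YYYYYYWWY
YYYYYYWWY
YYYYYYWWY
YYYYYWWWY
YYYYYYYYY
YYYYYYYYY
After op 2 fill(3,3,G) [45 cells changed]:
GGGGGGWWG
GGGGGGWWG
GGGGGGWWG
GGGGGWWWG
GGGGGGGGG
GGGGGGGGG
After op 3 paint(2,7,W):
GGGGGGWWG
GGGGGGWWG
GGGGGGWWG
GGGGGWWWG
GGGGGGGGG
GGGGGGGGG
After op 4 paint(3,2,K):
GGGGGGWWG
GGGGGGWWG
GGGGGGWWG
GGKGGWWWG
GGGGGGGGG
GGGGGGGGG
After op 5 paint(4,0,B):
GGGGGGWWG
GGGGGGWWG
GGGGGGWWG
GGKGGWWWG
BGGGGGGGG
GGGGGGGGG
After op 6 paint(0,5,Y):
GGGGGYWWG
GGGGGGWWG
GGGGGGWWG
GGKGGWWWG
BGGGGGGGG
GGGGGGGGG

Answer: GGGGGYWWG
GGGGGGWWG
GGGGGGWWG
GGKGGWWWG
BGGGGGGGG
GGGGGGGGG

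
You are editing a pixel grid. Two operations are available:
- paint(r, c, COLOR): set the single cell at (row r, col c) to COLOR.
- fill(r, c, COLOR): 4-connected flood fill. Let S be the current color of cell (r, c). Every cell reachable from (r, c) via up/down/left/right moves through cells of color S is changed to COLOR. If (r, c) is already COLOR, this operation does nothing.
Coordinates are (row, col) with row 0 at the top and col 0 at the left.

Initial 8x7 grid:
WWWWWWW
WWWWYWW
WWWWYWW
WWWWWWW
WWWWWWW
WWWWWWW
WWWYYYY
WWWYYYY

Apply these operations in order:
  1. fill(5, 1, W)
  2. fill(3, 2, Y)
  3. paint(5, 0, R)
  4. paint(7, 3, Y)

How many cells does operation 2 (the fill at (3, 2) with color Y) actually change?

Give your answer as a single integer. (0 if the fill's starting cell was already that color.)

After op 1 fill(5,1,W) [0 cells changed]:
WWWWWWW
WWWWYWW
WWWWYWW
WWWWWWW
WWWWWWW
WWWWWWW
WWWYYYY
WWWYYYY
After op 2 fill(3,2,Y) [46 cells changed]:
YYYYYYY
YYYYYYY
YYYYYYY
YYYYYYY
YYYYYYY
YYYYYYY
YYYYYYY
YYYYYYY

Answer: 46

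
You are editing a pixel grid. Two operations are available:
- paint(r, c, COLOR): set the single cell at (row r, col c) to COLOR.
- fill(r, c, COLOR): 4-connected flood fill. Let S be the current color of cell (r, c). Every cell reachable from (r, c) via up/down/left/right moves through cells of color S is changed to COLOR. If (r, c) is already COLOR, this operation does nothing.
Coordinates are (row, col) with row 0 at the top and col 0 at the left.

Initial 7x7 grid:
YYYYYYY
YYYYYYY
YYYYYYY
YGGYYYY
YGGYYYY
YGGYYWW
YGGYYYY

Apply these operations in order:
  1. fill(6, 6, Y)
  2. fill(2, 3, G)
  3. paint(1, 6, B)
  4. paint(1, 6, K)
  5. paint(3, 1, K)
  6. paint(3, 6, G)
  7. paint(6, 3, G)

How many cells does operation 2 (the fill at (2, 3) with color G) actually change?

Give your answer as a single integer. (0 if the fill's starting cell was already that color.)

After op 1 fill(6,6,Y) [0 cells changed]:
YYYYYYY
YYYYYYY
YYYYYYY
YGGYYYY
YGGYYYY
YGGYYWW
YGGYYYY
After op 2 fill(2,3,G) [39 cells changed]:
GGGGGGG
GGGGGGG
GGGGGGG
GGGGGGG
GGGGGGG
GGGGGWW
GGGGGGG

Answer: 39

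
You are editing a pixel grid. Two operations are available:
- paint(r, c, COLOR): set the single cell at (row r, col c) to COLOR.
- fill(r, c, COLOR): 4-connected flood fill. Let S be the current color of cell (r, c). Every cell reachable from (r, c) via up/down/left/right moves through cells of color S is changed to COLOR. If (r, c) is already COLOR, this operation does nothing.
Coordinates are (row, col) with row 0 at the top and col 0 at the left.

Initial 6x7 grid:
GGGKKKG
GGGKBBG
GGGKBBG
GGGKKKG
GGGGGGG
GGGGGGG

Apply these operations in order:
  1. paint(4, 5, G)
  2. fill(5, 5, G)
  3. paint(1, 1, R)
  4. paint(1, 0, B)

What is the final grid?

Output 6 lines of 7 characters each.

Answer: GGGKKKG
BRGKBBG
GGGKBBG
GGGKKKG
GGGGGGG
GGGGGGG

Derivation:
After op 1 paint(4,5,G):
GGGKKKG
GGGKBBG
GGGKBBG
GGGKKKG
GGGGGGG
GGGGGGG
After op 2 fill(5,5,G) [0 cells changed]:
GGGKKKG
GGGKBBG
GGGKBBG
GGGKKKG
GGGGGGG
GGGGGGG
After op 3 paint(1,1,R):
GGGKKKG
GRGKBBG
GGGKBBG
GGGKKKG
GGGGGGG
GGGGGGG
After op 4 paint(1,0,B):
GGGKKKG
BRGKBBG
GGGKBBG
GGGKKKG
GGGGGGG
GGGGGGG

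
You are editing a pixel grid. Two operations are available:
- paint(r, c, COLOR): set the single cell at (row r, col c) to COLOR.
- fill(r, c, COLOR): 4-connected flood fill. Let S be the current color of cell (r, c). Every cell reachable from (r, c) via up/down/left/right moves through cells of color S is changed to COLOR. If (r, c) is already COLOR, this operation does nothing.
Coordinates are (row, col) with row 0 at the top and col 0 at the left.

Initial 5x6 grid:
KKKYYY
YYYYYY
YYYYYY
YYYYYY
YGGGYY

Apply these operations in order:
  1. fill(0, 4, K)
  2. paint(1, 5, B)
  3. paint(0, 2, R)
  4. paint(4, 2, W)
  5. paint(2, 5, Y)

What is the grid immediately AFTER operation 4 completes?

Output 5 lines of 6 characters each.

After op 1 fill(0,4,K) [24 cells changed]:
KKKKKK
KKKKKK
KKKKKK
KKKKKK
KGGGKK
After op 2 paint(1,5,B):
KKKKKK
KKKKKB
KKKKKK
KKKKKK
KGGGKK
After op 3 paint(0,2,R):
KKRKKK
KKKKKB
KKKKKK
KKKKKK
KGGGKK
After op 4 paint(4,2,W):
KKRKKK
KKKKKB
KKKKKK
KKKKKK
KGWGKK

Answer: KKRKKK
KKKKKB
KKKKKK
KKKKKK
KGWGKK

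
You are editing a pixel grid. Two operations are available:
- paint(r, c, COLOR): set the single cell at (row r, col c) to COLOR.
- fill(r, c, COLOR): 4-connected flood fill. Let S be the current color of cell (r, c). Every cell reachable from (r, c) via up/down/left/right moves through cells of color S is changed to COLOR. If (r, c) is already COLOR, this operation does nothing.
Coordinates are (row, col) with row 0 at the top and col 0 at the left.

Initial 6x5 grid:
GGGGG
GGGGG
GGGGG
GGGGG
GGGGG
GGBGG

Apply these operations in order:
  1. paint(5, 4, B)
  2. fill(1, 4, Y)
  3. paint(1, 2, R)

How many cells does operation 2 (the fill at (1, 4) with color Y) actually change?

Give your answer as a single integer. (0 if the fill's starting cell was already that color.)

Answer: 28

Derivation:
After op 1 paint(5,4,B):
GGGGG
GGGGG
GGGGG
GGGGG
GGGGG
GGBGB
After op 2 fill(1,4,Y) [28 cells changed]:
YYYYY
YYYYY
YYYYY
YYYYY
YYYYY
YYBYB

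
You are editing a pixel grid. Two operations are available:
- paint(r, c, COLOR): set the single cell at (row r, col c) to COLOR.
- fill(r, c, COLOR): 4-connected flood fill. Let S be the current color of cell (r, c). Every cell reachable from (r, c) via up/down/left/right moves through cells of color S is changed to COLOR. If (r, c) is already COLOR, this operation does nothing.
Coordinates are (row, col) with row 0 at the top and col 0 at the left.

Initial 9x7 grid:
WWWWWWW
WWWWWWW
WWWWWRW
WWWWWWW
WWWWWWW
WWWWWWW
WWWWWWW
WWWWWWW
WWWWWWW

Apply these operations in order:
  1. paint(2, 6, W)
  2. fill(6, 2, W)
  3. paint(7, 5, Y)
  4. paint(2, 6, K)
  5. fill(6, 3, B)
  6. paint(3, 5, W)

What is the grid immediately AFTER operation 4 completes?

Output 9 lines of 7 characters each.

Answer: WWWWWWW
WWWWWWW
WWWWWRK
WWWWWWW
WWWWWWW
WWWWWWW
WWWWWWW
WWWWWYW
WWWWWWW

Derivation:
After op 1 paint(2,6,W):
WWWWWWW
WWWWWWW
WWWWWRW
WWWWWWW
WWWWWWW
WWWWWWW
WWWWWWW
WWWWWWW
WWWWWWW
After op 2 fill(6,2,W) [0 cells changed]:
WWWWWWW
WWWWWWW
WWWWWRW
WWWWWWW
WWWWWWW
WWWWWWW
WWWWWWW
WWWWWWW
WWWWWWW
After op 3 paint(7,5,Y):
WWWWWWW
WWWWWWW
WWWWWRW
WWWWWWW
WWWWWWW
WWWWWWW
WWWWWWW
WWWWWYW
WWWWWWW
After op 4 paint(2,6,K):
WWWWWWW
WWWWWWW
WWWWWRK
WWWWWWW
WWWWWWW
WWWWWWW
WWWWWWW
WWWWWYW
WWWWWWW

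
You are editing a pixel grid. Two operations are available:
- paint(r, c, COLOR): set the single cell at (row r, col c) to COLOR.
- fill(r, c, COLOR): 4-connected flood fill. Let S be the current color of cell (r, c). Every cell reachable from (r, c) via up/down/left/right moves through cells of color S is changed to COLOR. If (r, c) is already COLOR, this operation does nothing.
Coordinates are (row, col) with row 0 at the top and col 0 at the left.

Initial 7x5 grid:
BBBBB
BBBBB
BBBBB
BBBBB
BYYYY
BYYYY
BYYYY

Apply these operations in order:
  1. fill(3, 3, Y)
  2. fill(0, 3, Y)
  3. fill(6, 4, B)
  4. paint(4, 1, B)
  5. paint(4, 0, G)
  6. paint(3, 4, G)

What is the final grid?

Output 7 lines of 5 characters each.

After op 1 fill(3,3,Y) [23 cells changed]:
YYYYY
YYYYY
YYYYY
YYYYY
YYYYY
YYYYY
YYYYY
After op 2 fill(0,3,Y) [0 cells changed]:
YYYYY
YYYYY
YYYYY
YYYYY
YYYYY
YYYYY
YYYYY
After op 3 fill(6,4,B) [35 cells changed]:
BBBBB
BBBBB
BBBBB
BBBBB
BBBBB
BBBBB
BBBBB
After op 4 paint(4,1,B):
BBBBB
BBBBB
BBBBB
BBBBB
BBBBB
BBBBB
BBBBB
After op 5 paint(4,0,G):
BBBBB
BBBBB
BBBBB
BBBBB
GBBBB
BBBBB
BBBBB
After op 6 paint(3,4,G):
BBBBB
BBBBB
BBBBB
BBBBG
GBBBB
BBBBB
BBBBB

Answer: BBBBB
BBBBB
BBBBB
BBBBG
GBBBB
BBBBB
BBBBB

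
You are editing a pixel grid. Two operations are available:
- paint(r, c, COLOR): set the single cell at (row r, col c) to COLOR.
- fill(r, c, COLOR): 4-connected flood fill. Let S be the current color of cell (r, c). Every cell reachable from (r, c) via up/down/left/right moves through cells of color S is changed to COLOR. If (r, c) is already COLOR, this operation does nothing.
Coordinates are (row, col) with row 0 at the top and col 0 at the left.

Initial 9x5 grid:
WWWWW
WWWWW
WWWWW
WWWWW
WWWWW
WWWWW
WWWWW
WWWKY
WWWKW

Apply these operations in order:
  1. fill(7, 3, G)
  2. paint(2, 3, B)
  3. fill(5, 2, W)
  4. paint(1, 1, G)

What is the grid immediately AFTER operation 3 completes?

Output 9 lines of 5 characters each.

After op 1 fill(7,3,G) [2 cells changed]:
WWWWW
WWWWW
WWWWW
WWWWW
WWWWW
WWWWW
WWWWW
WWWGY
WWWGW
After op 2 paint(2,3,B):
WWWWW
WWWWW
WWWBW
WWWWW
WWWWW
WWWWW
WWWWW
WWWGY
WWWGW
After op 3 fill(5,2,W) [0 cells changed]:
WWWWW
WWWWW
WWWBW
WWWWW
WWWWW
WWWWW
WWWWW
WWWGY
WWWGW

Answer: WWWWW
WWWWW
WWWBW
WWWWW
WWWWW
WWWWW
WWWWW
WWWGY
WWWGW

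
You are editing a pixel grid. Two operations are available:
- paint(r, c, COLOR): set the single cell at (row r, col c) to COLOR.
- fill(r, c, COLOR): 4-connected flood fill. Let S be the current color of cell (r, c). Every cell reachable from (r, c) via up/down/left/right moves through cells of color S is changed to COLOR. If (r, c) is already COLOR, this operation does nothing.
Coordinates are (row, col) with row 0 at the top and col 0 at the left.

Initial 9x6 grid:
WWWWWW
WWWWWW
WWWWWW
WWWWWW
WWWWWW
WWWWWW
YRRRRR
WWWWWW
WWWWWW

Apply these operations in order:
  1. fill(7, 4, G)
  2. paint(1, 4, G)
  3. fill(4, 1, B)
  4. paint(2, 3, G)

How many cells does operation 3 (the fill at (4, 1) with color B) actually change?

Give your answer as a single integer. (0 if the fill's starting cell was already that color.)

Answer: 35

Derivation:
After op 1 fill(7,4,G) [12 cells changed]:
WWWWWW
WWWWWW
WWWWWW
WWWWWW
WWWWWW
WWWWWW
YRRRRR
GGGGGG
GGGGGG
After op 2 paint(1,4,G):
WWWWWW
WWWWGW
WWWWWW
WWWWWW
WWWWWW
WWWWWW
YRRRRR
GGGGGG
GGGGGG
After op 3 fill(4,1,B) [35 cells changed]:
BBBBBB
BBBBGB
BBBBBB
BBBBBB
BBBBBB
BBBBBB
YRRRRR
GGGGGG
GGGGGG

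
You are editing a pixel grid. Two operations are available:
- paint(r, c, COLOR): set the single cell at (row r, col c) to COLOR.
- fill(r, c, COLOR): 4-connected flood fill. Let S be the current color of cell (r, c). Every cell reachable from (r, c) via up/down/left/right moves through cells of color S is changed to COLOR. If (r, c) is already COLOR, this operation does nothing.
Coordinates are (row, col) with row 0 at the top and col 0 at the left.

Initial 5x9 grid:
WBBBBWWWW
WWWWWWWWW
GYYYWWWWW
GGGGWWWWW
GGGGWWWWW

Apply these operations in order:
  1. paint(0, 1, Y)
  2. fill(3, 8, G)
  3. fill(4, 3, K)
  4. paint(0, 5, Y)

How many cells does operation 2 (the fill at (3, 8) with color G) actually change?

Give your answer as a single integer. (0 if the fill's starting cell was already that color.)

Answer: 29

Derivation:
After op 1 paint(0,1,Y):
WYBBBWWWW
WWWWWWWWW
GYYYWWWWW
GGGGWWWWW
GGGGWWWWW
After op 2 fill(3,8,G) [29 cells changed]:
GYBBBGGGG
GGGGGGGGG
GYYYGGGGG
GGGGGGGGG
GGGGGGGGG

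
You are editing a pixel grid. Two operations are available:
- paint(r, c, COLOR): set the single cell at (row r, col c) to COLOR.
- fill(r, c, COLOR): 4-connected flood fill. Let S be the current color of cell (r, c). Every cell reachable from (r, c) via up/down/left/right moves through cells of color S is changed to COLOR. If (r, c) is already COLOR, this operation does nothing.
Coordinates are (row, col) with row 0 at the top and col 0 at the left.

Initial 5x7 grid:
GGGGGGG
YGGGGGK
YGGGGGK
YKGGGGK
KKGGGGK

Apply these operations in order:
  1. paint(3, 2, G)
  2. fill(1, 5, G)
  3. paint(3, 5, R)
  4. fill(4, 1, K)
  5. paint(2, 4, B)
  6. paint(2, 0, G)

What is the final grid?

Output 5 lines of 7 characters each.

Answer: GGGGGGG
YGGGGGK
GGGGBGK
YKGGGRK
KKGGGGK

Derivation:
After op 1 paint(3,2,G):
GGGGGGG
YGGGGGK
YGGGGGK
YKGGGGK
KKGGGGK
After op 2 fill(1,5,G) [0 cells changed]:
GGGGGGG
YGGGGGK
YGGGGGK
YKGGGGK
KKGGGGK
After op 3 paint(3,5,R):
GGGGGGG
YGGGGGK
YGGGGGK
YKGGGRK
KKGGGGK
After op 4 fill(4,1,K) [0 cells changed]:
GGGGGGG
YGGGGGK
YGGGGGK
YKGGGRK
KKGGGGK
After op 5 paint(2,4,B):
GGGGGGG
YGGGGGK
YGGGBGK
YKGGGRK
KKGGGGK
After op 6 paint(2,0,G):
GGGGGGG
YGGGGGK
GGGGBGK
YKGGGRK
KKGGGGK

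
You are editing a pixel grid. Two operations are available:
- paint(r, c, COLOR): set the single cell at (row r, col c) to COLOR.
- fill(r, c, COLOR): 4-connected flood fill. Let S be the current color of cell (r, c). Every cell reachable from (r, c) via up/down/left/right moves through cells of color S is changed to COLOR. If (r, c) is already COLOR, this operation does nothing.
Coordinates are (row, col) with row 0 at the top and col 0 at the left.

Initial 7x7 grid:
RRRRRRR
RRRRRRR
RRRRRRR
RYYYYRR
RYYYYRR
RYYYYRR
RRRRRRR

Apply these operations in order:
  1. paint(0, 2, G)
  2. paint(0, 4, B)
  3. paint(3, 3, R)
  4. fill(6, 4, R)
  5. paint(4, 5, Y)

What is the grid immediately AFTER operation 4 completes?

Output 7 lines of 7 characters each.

After op 1 paint(0,2,G):
RRGRRRR
RRRRRRR
RRRRRRR
RYYYYRR
RYYYYRR
RYYYYRR
RRRRRRR
After op 2 paint(0,4,B):
RRGRBRR
RRRRRRR
RRRRRRR
RYYYYRR
RYYYYRR
RYYYYRR
RRRRRRR
After op 3 paint(3,3,R):
RRGRBRR
RRRRRRR
RRRRRRR
RYYRYRR
RYYYYRR
RYYYYRR
RRRRRRR
After op 4 fill(6,4,R) [0 cells changed]:
RRGRBRR
RRRRRRR
RRRRRRR
RYYRYRR
RYYYYRR
RYYYYRR
RRRRRRR

Answer: RRGRBRR
RRRRRRR
RRRRRRR
RYYRYRR
RYYYYRR
RYYYYRR
RRRRRRR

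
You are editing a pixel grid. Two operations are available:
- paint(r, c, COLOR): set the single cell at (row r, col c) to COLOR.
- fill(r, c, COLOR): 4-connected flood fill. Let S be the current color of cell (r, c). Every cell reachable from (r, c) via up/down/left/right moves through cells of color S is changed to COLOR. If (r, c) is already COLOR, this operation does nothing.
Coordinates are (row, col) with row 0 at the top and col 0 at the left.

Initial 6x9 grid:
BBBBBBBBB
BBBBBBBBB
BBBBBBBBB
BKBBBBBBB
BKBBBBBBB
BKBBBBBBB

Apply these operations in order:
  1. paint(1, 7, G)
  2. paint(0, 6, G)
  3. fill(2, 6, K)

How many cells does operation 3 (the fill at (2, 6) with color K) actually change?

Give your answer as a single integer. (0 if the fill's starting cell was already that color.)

Answer: 49

Derivation:
After op 1 paint(1,7,G):
BBBBBBBBB
BBBBBBBGB
BBBBBBBBB
BKBBBBBBB
BKBBBBBBB
BKBBBBBBB
After op 2 paint(0,6,G):
BBBBBBGBB
BBBBBBBGB
BBBBBBBBB
BKBBBBBBB
BKBBBBBBB
BKBBBBBBB
After op 3 fill(2,6,K) [49 cells changed]:
KKKKKKGKK
KKKKKKKGK
KKKKKKKKK
KKKKKKKKK
KKKKKKKKK
KKKKKKKKK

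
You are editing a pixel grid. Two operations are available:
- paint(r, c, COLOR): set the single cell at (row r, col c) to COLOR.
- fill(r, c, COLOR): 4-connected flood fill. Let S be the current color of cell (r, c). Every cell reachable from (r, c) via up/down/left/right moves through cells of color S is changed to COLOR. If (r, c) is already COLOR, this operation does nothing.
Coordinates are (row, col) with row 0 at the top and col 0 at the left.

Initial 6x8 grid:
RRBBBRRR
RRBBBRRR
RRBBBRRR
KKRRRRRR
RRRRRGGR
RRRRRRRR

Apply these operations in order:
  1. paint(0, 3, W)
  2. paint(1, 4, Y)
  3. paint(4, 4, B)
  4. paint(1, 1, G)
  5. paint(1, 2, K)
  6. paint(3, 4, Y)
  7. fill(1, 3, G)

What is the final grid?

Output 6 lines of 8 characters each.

After op 1 paint(0,3,W):
RRBWBRRR
RRBBBRRR
RRBBBRRR
KKRRRRRR
RRRRRGGR
RRRRRRRR
After op 2 paint(1,4,Y):
RRBWBRRR
RRBBYRRR
RRBBBRRR
KKRRRRRR
RRRRRGGR
RRRRRRRR
After op 3 paint(4,4,B):
RRBWBRRR
RRBBYRRR
RRBBBRRR
KKRRRRRR
RRRRBGGR
RRRRRRRR
After op 4 paint(1,1,G):
RRBWBRRR
RGBBYRRR
RRBBBRRR
KKRRRRRR
RRRRBGGR
RRRRRRRR
After op 5 paint(1,2,K):
RRBWBRRR
RGKBYRRR
RRBBBRRR
KKRRRRRR
RRRRBGGR
RRRRRRRR
After op 6 paint(3,4,Y):
RRBWBRRR
RGKBYRRR
RRBBBRRR
KKRRYRRR
RRRRBGGR
RRRRRRRR
After op 7 fill(1,3,G) [4 cells changed]:
RRBWBRRR
RGKGYRRR
RRGGGRRR
KKRRYRRR
RRRRBGGR
RRRRRRRR

Answer: RRBWBRRR
RGKGYRRR
RRGGGRRR
KKRRYRRR
RRRRBGGR
RRRRRRRR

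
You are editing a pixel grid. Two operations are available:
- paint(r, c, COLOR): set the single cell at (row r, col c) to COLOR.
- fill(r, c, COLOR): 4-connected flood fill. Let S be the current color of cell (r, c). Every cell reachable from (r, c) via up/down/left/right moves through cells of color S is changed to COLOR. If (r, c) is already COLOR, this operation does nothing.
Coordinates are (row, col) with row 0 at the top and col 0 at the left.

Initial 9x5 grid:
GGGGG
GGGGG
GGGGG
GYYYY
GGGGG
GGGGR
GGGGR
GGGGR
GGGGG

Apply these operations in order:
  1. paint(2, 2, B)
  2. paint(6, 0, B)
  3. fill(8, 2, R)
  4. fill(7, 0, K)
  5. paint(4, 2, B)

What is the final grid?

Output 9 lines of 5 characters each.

After op 1 paint(2,2,B):
GGGGG
GGGGG
GGBGG
GYYYY
GGGGG
GGGGR
GGGGR
GGGGR
GGGGG
After op 2 paint(6,0,B):
GGGGG
GGGGG
GGBGG
GYYYY
GGGGG
GGGGR
BGGGR
GGGGR
GGGGG
After op 3 fill(8,2,R) [36 cells changed]:
RRRRR
RRRRR
RRBRR
RYYYY
RRRRR
RRRRR
BRRRR
RRRRR
RRRRR
After op 4 fill(7,0,K) [39 cells changed]:
KKKKK
KKKKK
KKBKK
KYYYY
KKKKK
KKKKK
BKKKK
KKKKK
KKKKK
After op 5 paint(4,2,B):
KKKKK
KKKKK
KKBKK
KYYYY
KKBKK
KKKKK
BKKKK
KKKKK
KKKKK

Answer: KKKKK
KKKKK
KKBKK
KYYYY
KKBKK
KKKKK
BKKKK
KKKKK
KKKKK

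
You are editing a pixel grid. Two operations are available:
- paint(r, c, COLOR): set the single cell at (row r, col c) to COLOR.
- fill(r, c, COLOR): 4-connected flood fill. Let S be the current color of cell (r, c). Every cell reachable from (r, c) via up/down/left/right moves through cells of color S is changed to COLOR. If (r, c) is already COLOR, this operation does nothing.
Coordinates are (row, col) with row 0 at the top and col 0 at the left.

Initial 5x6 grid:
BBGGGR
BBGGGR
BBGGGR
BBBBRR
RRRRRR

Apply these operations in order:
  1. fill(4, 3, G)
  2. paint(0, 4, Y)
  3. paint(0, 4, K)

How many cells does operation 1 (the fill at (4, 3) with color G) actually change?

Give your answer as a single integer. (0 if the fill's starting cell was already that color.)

Answer: 11

Derivation:
After op 1 fill(4,3,G) [11 cells changed]:
BBGGGG
BBGGGG
BBGGGG
BBBBGG
GGGGGG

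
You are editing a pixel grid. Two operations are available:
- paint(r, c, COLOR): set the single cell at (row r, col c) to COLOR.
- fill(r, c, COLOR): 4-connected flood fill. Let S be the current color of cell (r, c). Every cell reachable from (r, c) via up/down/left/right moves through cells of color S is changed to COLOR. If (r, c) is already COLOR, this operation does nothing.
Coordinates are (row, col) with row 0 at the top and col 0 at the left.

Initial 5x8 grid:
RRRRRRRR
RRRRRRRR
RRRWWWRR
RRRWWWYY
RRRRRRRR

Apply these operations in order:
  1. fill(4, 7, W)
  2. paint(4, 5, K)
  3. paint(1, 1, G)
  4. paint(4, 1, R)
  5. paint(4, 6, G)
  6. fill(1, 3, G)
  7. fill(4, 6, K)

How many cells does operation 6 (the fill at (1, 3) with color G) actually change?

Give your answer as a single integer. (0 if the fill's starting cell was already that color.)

Answer: 33

Derivation:
After op 1 fill(4,7,W) [32 cells changed]:
WWWWWWWW
WWWWWWWW
WWWWWWWW
WWWWWWYY
WWWWWWWW
After op 2 paint(4,5,K):
WWWWWWWW
WWWWWWWW
WWWWWWWW
WWWWWWYY
WWWWWKWW
After op 3 paint(1,1,G):
WWWWWWWW
WGWWWWWW
WWWWWWWW
WWWWWWYY
WWWWWKWW
After op 4 paint(4,1,R):
WWWWWWWW
WGWWWWWW
WWWWWWWW
WWWWWWYY
WRWWWKWW
After op 5 paint(4,6,G):
WWWWWWWW
WGWWWWWW
WWWWWWWW
WWWWWWYY
WRWWWKGW
After op 6 fill(1,3,G) [33 cells changed]:
GGGGGGGG
GGGGGGGG
GGGGGGGG
GGGGGGYY
GRGGGKGW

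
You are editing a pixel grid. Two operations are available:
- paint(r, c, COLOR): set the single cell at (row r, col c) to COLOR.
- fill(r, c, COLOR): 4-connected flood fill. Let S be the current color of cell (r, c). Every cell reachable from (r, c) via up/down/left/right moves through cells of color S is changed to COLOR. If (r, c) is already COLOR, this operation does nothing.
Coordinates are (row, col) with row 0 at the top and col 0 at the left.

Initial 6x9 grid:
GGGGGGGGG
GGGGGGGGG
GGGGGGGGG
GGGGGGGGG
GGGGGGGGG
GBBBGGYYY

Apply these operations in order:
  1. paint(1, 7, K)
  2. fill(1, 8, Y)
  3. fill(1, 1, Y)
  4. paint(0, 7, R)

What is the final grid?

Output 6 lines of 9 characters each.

Answer: YYYYYYYRY
YYYYYYYKY
YYYYYYYYY
YYYYYYYYY
YYYYYYYYY
YBBBYYYYY

Derivation:
After op 1 paint(1,7,K):
GGGGGGGGG
GGGGGGGKG
GGGGGGGGG
GGGGGGGGG
GGGGGGGGG
GBBBGGYYY
After op 2 fill(1,8,Y) [47 cells changed]:
YYYYYYYYY
YYYYYYYKY
YYYYYYYYY
YYYYYYYYY
YYYYYYYYY
YBBBYYYYY
After op 3 fill(1,1,Y) [0 cells changed]:
YYYYYYYYY
YYYYYYYKY
YYYYYYYYY
YYYYYYYYY
YYYYYYYYY
YBBBYYYYY
After op 4 paint(0,7,R):
YYYYYYYRY
YYYYYYYKY
YYYYYYYYY
YYYYYYYYY
YYYYYYYYY
YBBBYYYYY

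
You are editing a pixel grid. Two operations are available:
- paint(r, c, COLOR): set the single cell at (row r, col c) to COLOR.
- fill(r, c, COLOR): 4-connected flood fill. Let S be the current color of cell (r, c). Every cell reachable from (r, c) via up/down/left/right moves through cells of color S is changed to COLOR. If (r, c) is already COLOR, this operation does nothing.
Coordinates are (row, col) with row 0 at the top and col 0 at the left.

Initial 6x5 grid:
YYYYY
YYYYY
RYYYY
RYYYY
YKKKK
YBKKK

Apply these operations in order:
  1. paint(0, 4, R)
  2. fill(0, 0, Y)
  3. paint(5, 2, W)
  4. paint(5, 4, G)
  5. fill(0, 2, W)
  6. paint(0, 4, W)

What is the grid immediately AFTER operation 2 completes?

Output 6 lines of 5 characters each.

Answer: YYYYR
YYYYY
RYYYY
RYYYY
YKKKK
YBKKK

Derivation:
After op 1 paint(0,4,R):
YYYYR
YYYYY
RYYYY
RYYYY
YKKKK
YBKKK
After op 2 fill(0,0,Y) [0 cells changed]:
YYYYR
YYYYY
RYYYY
RYYYY
YKKKK
YBKKK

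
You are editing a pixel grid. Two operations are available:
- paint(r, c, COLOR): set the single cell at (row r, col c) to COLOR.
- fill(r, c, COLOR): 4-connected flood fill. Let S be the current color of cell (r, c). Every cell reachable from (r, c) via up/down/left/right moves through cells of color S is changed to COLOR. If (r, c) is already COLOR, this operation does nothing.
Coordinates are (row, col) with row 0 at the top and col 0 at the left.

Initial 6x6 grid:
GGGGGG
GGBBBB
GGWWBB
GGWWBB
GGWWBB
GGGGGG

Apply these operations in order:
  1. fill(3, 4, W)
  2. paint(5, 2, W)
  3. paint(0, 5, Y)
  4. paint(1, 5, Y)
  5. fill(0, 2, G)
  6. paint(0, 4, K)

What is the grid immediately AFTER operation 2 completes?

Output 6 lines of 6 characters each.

Answer: GGGGGG
GGWWWW
GGWWWW
GGWWWW
GGWWWW
GGWGGG

Derivation:
After op 1 fill(3,4,W) [10 cells changed]:
GGGGGG
GGWWWW
GGWWWW
GGWWWW
GGWWWW
GGGGGG
After op 2 paint(5,2,W):
GGGGGG
GGWWWW
GGWWWW
GGWWWW
GGWWWW
GGWGGG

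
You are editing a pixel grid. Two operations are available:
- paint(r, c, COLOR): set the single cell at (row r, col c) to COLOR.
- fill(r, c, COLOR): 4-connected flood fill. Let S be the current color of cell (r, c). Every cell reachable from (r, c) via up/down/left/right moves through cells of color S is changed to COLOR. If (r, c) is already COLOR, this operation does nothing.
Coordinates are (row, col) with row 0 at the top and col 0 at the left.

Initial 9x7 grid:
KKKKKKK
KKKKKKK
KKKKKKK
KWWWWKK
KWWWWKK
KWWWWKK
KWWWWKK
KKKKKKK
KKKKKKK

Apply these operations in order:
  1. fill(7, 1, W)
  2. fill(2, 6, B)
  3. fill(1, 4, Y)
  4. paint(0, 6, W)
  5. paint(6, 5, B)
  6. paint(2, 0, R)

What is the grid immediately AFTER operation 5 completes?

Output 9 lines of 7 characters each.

Answer: YYYYYYW
YYYYYYY
YYYYYYY
YYYYYYY
YYYYYYY
YYYYYYY
YYYYYBY
YYYYYYY
YYYYYYY

Derivation:
After op 1 fill(7,1,W) [47 cells changed]:
WWWWWWW
WWWWWWW
WWWWWWW
WWWWWWW
WWWWWWW
WWWWWWW
WWWWWWW
WWWWWWW
WWWWWWW
After op 2 fill(2,6,B) [63 cells changed]:
BBBBBBB
BBBBBBB
BBBBBBB
BBBBBBB
BBBBBBB
BBBBBBB
BBBBBBB
BBBBBBB
BBBBBBB
After op 3 fill(1,4,Y) [63 cells changed]:
YYYYYYY
YYYYYYY
YYYYYYY
YYYYYYY
YYYYYYY
YYYYYYY
YYYYYYY
YYYYYYY
YYYYYYY
After op 4 paint(0,6,W):
YYYYYYW
YYYYYYY
YYYYYYY
YYYYYYY
YYYYYYY
YYYYYYY
YYYYYYY
YYYYYYY
YYYYYYY
After op 5 paint(6,5,B):
YYYYYYW
YYYYYYY
YYYYYYY
YYYYYYY
YYYYYYY
YYYYYYY
YYYYYBY
YYYYYYY
YYYYYYY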